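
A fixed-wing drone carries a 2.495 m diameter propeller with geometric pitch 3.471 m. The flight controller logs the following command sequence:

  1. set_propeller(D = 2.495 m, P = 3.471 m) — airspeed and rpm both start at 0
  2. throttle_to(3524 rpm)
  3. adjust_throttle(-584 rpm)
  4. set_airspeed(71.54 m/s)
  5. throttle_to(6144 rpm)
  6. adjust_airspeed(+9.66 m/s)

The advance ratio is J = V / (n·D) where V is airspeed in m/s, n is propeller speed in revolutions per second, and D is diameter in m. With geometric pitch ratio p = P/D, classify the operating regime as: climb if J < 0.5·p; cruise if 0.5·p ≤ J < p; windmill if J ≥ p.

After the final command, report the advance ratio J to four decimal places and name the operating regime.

set_propeller: D = 2.495 m, P = 3.471 m (p = P/D = 1.391182); state ← (V=0, rpm=0)
throttle_to(3524): rpm ← 3524
adjust_throttle(-584): rpm ← 3524 -584 = 2940
set_airspeed(71.54): V ← 71.54 m/s
throttle_to(6144): rpm ← 6144
adjust_airspeed(+9.66): V ← 71.54 +9.66 = 81.2 m/s
final state: V = 81.2 m/s, rpm = 6144 → n = rpm/60 = 102.400000 rev/s
J = V / (n·D) = 81.2 / (102.400000 × 2.495) = 0.317823
regime bands: climb J<0.6956 | cruise [0.6956, 1.3912) | windmill J≥1.3912
J = 0.3178 → climb

J = 0.3178, regime = climb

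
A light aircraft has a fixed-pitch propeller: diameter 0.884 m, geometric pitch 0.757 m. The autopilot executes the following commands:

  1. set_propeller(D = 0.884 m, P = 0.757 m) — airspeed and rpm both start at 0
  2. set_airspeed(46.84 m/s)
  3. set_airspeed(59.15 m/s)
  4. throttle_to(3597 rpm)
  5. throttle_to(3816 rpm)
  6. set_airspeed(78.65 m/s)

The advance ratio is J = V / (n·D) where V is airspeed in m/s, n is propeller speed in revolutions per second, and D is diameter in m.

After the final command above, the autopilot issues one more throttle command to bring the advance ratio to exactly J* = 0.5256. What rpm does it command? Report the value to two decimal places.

rpm = 10156.46

set_propeller: D = 0.884 m, P = 0.757 m (p = P/D = 0.856335); state ← (V=0, rpm=0)
set_airspeed(46.84): V ← 46.84 m/s
set_airspeed(59.15): V ← 59.15 m/s
throttle_to(3597): rpm ← 3597
throttle_to(3816): rpm ← 3816
set_airspeed(78.65): V ← 78.65 m/s
final state: V = 78.65 m/s, rpm = 3816 → n = rpm/60 = 63.600000 rev/s
target J* = 0.5256; solve J* = V/(n·D) for n: n = V/(J*·D) = 78.65/(0.5256 × 0.884) = 169.274331 rev/s
rpm = 60·n = 10156.459844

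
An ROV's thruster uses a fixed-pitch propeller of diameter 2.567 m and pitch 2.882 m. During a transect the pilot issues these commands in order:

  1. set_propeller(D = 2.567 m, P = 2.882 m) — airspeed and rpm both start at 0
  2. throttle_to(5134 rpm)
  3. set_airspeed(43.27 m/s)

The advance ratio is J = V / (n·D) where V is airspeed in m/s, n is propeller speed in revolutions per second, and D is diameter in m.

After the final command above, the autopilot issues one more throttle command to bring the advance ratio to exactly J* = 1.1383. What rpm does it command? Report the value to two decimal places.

rpm = 888.50

set_propeller: D = 2.567 m, P = 2.882 m (p = P/D = 1.122711); state ← (V=0, rpm=0)
throttle_to(5134): rpm ← 5134
set_airspeed(43.27): V ← 43.27 m/s
final state: V = 43.27 m/s, rpm = 5134 → n = rpm/60 = 85.566667 rev/s
target J* = 1.1383; solve J* = V/(n·D) for n: n = V/(J*·D) = 43.27/(1.1383 × 2.567) = 14.808269 rev/s
rpm = 60·n = 888.496131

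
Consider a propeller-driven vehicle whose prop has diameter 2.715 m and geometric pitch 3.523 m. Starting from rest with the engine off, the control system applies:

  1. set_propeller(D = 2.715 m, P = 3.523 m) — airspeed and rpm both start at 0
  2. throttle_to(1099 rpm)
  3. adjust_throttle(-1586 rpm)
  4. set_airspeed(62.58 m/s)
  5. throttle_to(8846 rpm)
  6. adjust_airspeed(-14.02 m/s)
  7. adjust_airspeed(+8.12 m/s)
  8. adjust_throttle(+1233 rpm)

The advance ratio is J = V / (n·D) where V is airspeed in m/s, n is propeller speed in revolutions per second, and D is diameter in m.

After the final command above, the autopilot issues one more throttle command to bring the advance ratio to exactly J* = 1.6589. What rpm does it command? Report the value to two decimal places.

rpm = 755.08

set_propeller: D = 2.715 m, P = 3.523 m (p = P/D = 1.297606); state ← (V=0, rpm=0)
throttle_to(1099): rpm ← 1099
adjust_throttle(-1586): rpm ← 1099 -1586 = -487
set_airspeed(62.58): V ← 62.58 m/s
throttle_to(8846): rpm ← 8846
adjust_airspeed(-14.02): V ← 62.58 -14.02 = 48.56 m/s
adjust_airspeed(+8.12): V ← 48.56 +8.12 = 56.68 m/s
adjust_throttle(+1233): rpm ← 8846 +1233 = 10079
final state: V = 56.68 m/s, rpm = 10079 → n = rpm/60 = 167.983333 rev/s
target J* = 1.6589; solve J* = V/(n·D) for n: n = V/(J*·D) = 56.68/(1.6589 × 2.715) = 12.584611 rev/s
rpm = 60·n = 755.076668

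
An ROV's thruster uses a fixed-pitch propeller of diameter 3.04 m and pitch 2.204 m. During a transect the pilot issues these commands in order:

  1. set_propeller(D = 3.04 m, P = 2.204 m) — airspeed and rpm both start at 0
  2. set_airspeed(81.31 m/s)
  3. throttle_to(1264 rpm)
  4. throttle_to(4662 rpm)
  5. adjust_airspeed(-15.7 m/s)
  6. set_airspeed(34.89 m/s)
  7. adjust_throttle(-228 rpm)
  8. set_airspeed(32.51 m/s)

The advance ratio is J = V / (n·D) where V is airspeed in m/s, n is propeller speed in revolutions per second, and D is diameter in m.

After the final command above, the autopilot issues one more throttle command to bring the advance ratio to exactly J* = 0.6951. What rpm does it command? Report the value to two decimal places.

set_propeller: D = 3.04 m, P = 2.204 m (p = P/D = 0.725000); state ← (V=0, rpm=0)
set_airspeed(81.31): V ← 81.31 m/s
throttle_to(1264): rpm ← 1264
throttle_to(4662): rpm ← 4662
adjust_airspeed(-15.7): V ← 81.31 -15.7 = 65.61 m/s
set_airspeed(34.89): V ← 34.89 m/s
adjust_throttle(-228): rpm ← 4662 -228 = 4434
set_airspeed(32.51): V ← 32.51 m/s
final state: V = 32.51 m/s, rpm = 4434 → n = rpm/60 = 73.900000 rev/s
target J* = 0.6951; solve J* = V/(n·D) for n: n = V/(J*·D) = 32.51/(0.6951 × 3.04) = 15.384950 rev/s
rpm = 60·n = 923.097017

rpm = 923.10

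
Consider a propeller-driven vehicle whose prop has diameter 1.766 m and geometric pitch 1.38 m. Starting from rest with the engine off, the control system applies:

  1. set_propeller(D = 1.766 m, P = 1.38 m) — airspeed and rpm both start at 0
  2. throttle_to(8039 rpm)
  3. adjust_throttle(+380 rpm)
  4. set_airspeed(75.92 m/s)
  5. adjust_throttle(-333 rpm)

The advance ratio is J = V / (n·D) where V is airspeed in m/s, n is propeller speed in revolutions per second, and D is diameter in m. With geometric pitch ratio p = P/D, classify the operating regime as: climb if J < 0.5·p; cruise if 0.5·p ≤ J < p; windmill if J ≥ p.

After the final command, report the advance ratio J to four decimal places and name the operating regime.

set_propeller: D = 1.766 m, P = 1.38 m (p = P/D = 0.781427); state ← (V=0, rpm=0)
throttle_to(8039): rpm ← 8039
adjust_throttle(+380): rpm ← 8039 +380 = 8419
set_airspeed(75.92): V ← 75.92 m/s
adjust_throttle(-333): rpm ← 8419 -333 = 8086
final state: V = 75.92 m/s, rpm = 8086 → n = rpm/60 = 134.766667 rev/s
J = V / (n·D) = 75.92 / (134.766667 × 1.766) = 0.318994
regime bands: climb J<0.3907 | cruise [0.3907, 0.7814) | windmill J≥0.7814
J = 0.3190 → climb

J = 0.3190, regime = climb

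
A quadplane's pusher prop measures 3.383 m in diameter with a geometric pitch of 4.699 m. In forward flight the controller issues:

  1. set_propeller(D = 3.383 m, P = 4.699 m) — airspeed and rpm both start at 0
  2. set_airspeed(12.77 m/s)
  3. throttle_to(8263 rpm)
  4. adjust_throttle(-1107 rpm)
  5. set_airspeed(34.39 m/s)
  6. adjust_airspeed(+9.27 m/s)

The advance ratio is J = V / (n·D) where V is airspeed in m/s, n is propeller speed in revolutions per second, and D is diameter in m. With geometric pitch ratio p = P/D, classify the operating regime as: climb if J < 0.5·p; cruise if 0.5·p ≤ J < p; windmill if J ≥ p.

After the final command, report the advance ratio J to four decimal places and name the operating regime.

set_propeller: D = 3.383 m, P = 4.699 m (p = P/D = 1.389004); state ← (V=0, rpm=0)
set_airspeed(12.77): V ← 12.77 m/s
throttle_to(8263): rpm ← 8263
adjust_throttle(-1107): rpm ← 8263 -1107 = 7156
set_airspeed(34.39): V ← 34.39 m/s
adjust_airspeed(+9.27): V ← 34.39 +9.27 = 43.66 m/s
final state: V = 43.66 m/s, rpm = 7156 → n = rpm/60 = 119.266667 rev/s
J = V / (n·D) = 43.66 / (119.266667 × 3.383) = 0.108209
regime bands: climb J<0.6945 | cruise [0.6945, 1.3890) | windmill J≥1.3890
J = 0.1082 → climb

J = 0.1082, regime = climb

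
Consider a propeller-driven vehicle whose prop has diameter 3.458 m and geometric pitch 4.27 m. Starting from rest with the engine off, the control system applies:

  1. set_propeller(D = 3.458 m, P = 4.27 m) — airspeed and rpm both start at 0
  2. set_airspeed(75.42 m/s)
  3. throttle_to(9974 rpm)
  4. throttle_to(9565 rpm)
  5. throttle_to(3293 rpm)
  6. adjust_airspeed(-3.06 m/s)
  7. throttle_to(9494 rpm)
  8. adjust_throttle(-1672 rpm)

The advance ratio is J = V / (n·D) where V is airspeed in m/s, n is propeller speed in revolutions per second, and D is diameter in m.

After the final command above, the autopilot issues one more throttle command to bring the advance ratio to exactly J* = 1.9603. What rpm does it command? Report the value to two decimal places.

set_propeller: D = 3.458 m, P = 4.27 m (p = P/D = 1.234818); state ← (V=0, rpm=0)
set_airspeed(75.42): V ← 75.42 m/s
throttle_to(9974): rpm ← 9974
throttle_to(9565): rpm ← 9565
throttle_to(3293): rpm ← 3293
adjust_airspeed(-3.06): V ← 75.42 -3.06 = 72.36 m/s
throttle_to(9494): rpm ← 9494
adjust_throttle(-1672): rpm ← 9494 -1672 = 7822
final state: V = 72.36 m/s, rpm = 7822 → n = rpm/60 = 130.366667 rev/s
target J* = 1.9603; solve J* = V/(n·D) for n: n = V/(J*·D) = 72.36/(1.9603 × 3.458) = 10.674586 rev/s
rpm = 60·n = 640.475144

rpm = 640.48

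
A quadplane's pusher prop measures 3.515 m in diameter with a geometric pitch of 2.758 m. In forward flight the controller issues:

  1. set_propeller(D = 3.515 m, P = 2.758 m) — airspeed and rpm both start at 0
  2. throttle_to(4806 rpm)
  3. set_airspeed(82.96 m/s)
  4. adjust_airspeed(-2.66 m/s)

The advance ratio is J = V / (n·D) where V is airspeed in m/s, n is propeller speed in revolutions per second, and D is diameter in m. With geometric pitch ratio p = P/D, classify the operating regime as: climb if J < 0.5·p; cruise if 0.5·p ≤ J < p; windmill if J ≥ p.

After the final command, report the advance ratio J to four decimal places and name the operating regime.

J = 0.2852, regime = climb

set_propeller: D = 3.515 m, P = 2.758 m (p = P/D = 0.784637); state ← (V=0, rpm=0)
throttle_to(4806): rpm ← 4806
set_airspeed(82.96): V ← 82.96 m/s
adjust_airspeed(-2.66): V ← 82.96 -2.66 = 80.3 m/s
final state: V = 80.3 m/s, rpm = 4806 → n = rpm/60 = 80.100000 rev/s
J = V / (n·D) = 80.3 / (80.100000 × 3.515) = 0.285205
regime bands: climb J<0.3923 | cruise [0.3923, 0.7846) | windmill J≥0.7846
J = 0.2852 → climb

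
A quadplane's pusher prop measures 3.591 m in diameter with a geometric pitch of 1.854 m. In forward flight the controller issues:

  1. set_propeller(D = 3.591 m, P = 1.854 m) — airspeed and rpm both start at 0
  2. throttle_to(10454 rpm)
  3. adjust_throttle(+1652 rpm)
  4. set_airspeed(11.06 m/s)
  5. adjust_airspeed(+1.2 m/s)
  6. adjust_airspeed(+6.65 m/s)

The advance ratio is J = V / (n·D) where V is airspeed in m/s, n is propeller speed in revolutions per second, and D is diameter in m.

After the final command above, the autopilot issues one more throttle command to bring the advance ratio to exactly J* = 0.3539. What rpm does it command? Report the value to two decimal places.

set_propeller: D = 3.591 m, P = 1.854 m (p = P/D = 0.516291); state ← (V=0, rpm=0)
throttle_to(10454): rpm ← 10454
adjust_throttle(+1652): rpm ← 10454 +1652 = 12106
set_airspeed(11.06): V ← 11.06 m/s
adjust_airspeed(+1.2): V ← 11.06 +1.2 = 12.26 m/s
adjust_airspeed(+6.65): V ← 12.26 +6.65 = 18.91 m/s
final state: V = 18.91 m/s, rpm = 12106 → n = rpm/60 = 201.766667 rev/s
target J* = 0.3539; solve J* = V/(n·D) for n: n = V/(J*·D) = 18.91/(0.3539 × 3.591) = 14.879747 rev/s
rpm = 60·n = 892.784849

rpm = 892.78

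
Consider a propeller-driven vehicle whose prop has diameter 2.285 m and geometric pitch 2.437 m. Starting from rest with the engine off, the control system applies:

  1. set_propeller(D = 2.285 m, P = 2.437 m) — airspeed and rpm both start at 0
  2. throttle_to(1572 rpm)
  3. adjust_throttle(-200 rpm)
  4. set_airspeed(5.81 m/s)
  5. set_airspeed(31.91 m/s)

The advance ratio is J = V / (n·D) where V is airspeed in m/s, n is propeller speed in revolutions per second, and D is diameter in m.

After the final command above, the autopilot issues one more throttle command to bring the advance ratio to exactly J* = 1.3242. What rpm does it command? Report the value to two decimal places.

rpm = 632.76

set_propeller: D = 2.285 m, P = 2.437 m (p = P/D = 1.066521); state ← (V=0, rpm=0)
throttle_to(1572): rpm ← 1572
adjust_throttle(-200): rpm ← 1572 -200 = 1372
set_airspeed(5.81): V ← 5.81 m/s
set_airspeed(31.91): V ← 31.91 m/s
final state: V = 31.91 m/s, rpm = 1372 → n = rpm/60 = 22.866667 rev/s
target J* = 1.3242; solve J* = V/(n·D) for n: n = V/(J*·D) = 31.91/(1.3242 × 2.285) = 10.545982 rev/s
rpm = 60·n = 632.758906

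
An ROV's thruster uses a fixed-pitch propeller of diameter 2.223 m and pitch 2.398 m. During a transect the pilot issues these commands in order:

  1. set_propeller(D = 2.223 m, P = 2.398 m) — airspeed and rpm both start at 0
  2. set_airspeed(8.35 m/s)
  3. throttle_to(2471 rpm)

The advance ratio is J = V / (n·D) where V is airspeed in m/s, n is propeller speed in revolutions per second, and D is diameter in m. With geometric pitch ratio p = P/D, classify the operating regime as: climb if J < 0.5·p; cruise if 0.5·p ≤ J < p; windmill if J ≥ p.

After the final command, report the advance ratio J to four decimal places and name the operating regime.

J = 0.0912, regime = climb

set_propeller: D = 2.223 m, P = 2.398 m (p = P/D = 1.078722); state ← (V=0, rpm=0)
set_airspeed(8.35): V ← 8.35 m/s
throttle_to(2471): rpm ← 2471
final state: V = 8.35 m/s, rpm = 2471 → n = rpm/60 = 41.183333 rev/s
J = V / (n·D) = 8.35 / (41.183333 × 2.223) = 0.091206
regime bands: climb J<0.5394 | cruise [0.5394, 1.0787) | windmill J≥1.0787
J = 0.0912 → climb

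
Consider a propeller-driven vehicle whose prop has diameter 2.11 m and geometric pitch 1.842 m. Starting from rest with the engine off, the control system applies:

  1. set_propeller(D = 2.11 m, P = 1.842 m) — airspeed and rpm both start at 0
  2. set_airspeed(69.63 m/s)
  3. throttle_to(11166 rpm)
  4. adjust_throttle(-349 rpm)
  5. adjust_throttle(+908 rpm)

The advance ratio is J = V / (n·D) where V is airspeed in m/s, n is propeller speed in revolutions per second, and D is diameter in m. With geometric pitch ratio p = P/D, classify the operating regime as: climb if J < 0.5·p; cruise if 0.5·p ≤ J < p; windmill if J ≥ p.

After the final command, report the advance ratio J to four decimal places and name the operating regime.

J = 0.1689, regime = climb

set_propeller: D = 2.11 m, P = 1.842 m (p = P/D = 0.872986); state ← (V=0, rpm=0)
set_airspeed(69.63): V ← 69.63 m/s
throttle_to(11166): rpm ← 11166
adjust_throttle(-349): rpm ← 11166 -349 = 10817
adjust_throttle(+908): rpm ← 10817 +908 = 11725
final state: V = 69.63 m/s, rpm = 11725 → n = rpm/60 = 195.416667 rev/s
J = V / (n·D) = 69.63 / (195.416667 × 2.11) = 0.168870
regime bands: climb J<0.4365 | cruise [0.4365, 0.8730) | windmill J≥0.8730
J = 0.1689 → climb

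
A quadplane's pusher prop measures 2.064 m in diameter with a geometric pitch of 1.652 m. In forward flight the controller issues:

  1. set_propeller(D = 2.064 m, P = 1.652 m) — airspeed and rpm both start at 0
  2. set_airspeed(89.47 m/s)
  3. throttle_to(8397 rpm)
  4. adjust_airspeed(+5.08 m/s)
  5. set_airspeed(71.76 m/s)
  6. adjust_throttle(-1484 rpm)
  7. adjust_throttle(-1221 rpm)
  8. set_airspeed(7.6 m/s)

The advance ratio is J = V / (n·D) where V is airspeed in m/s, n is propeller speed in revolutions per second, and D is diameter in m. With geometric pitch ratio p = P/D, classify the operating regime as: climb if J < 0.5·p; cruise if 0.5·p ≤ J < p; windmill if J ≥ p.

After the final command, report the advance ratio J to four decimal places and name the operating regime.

J = 0.0388, regime = climb

set_propeller: D = 2.064 m, P = 1.652 m (p = P/D = 0.800388); state ← (V=0, rpm=0)
set_airspeed(89.47): V ← 89.47 m/s
throttle_to(8397): rpm ← 8397
adjust_airspeed(+5.08): V ← 89.47 +5.08 = 94.55 m/s
set_airspeed(71.76): V ← 71.76 m/s
adjust_throttle(-1484): rpm ← 8397 -1484 = 6913
adjust_throttle(-1221): rpm ← 6913 -1221 = 5692
set_airspeed(7.6): V ← 7.6 m/s
final state: V = 7.6 m/s, rpm = 5692 → n = rpm/60 = 94.866667 rev/s
J = V / (n·D) = 7.6 / (94.866667 × 2.064) = 0.038814
regime bands: climb J<0.4002 | cruise [0.4002, 0.8004) | windmill J≥0.8004
J = 0.0388 → climb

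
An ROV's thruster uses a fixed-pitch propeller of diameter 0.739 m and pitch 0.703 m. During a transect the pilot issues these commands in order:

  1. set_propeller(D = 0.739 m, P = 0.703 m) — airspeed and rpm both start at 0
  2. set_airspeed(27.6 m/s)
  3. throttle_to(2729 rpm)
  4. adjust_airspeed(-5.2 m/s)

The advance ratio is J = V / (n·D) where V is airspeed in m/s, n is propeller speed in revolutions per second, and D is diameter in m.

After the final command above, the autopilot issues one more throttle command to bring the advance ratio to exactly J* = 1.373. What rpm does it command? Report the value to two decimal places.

rpm = 1324.60

set_propeller: D = 0.739 m, P = 0.703 m (p = P/D = 0.951286); state ← (V=0, rpm=0)
set_airspeed(27.6): V ← 27.6 m/s
throttle_to(2729): rpm ← 2729
adjust_airspeed(-5.2): V ← 27.6 -5.2 = 22.4 m/s
final state: V = 22.4 m/s, rpm = 2729 → n = rpm/60 = 45.483333 rev/s
target J* = 1.373; solve J* = V/(n·D) for n: n = V/(J*·D) = 22.4/(1.373 × 0.739) = 22.076643 rev/s
rpm = 60·n = 1324.598604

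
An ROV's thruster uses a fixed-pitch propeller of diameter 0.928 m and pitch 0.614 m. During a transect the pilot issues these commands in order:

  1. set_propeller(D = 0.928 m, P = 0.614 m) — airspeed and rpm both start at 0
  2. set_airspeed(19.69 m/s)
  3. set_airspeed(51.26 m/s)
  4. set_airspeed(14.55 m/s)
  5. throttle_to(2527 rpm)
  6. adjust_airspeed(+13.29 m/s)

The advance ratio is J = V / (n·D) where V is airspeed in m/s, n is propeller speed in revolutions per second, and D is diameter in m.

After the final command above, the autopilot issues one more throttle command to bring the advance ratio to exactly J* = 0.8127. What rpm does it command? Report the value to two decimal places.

rpm = 2214.84

set_propeller: D = 0.928 m, P = 0.614 m (p = P/D = 0.661638); state ← (V=0, rpm=0)
set_airspeed(19.69): V ← 19.69 m/s
set_airspeed(51.26): V ← 51.26 m/s
set_airspeed(14.55): V ← 14.55 m/s
throttle_to(2527): rpm ← 2527
adjust_airspeed(+13.29): V ← 14.55 +13.29 = 27.84 m/s
final state: V = 27.84 m/s, rpm = 2527 → n = rpm/60 = 42.116667 rev/s
target J* = 0.8127; solve J* = V/(n·D) for n: n = V/(J*·D) = 27.84/(0.8127 × 0.928) = 36.913990 rev/s
rpm = 60·n = 2214.839424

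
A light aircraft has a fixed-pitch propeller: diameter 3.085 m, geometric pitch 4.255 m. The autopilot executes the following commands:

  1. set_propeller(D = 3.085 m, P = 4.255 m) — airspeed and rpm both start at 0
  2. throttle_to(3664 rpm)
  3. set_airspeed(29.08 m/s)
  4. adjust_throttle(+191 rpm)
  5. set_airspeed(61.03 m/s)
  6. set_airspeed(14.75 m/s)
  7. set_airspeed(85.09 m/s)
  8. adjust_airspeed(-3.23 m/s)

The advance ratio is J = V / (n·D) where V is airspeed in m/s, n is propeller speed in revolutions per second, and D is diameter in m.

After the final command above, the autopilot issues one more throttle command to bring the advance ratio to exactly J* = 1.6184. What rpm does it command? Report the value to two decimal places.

rpm = 983.74

set_propeller: D = 3.085 m, P = 4.255 m (p = P/D = 1.379254); state ← (V=0, rpm=0)
throttle_to(3664): rpm ← 3664
set_airspeed(29.08): V ← 29.08 m/s
adjust_throttle(+191): rpm ← 3664 +191 = 3855
set_airspeed(61.03): V ← 61.03 m/s
set_airspeed(14.75): V ← 14.75 m/s
set_airspeed(85.09): V ← 85.09 m/s
adjust_airspeed(-3.23): V ← 85.09 -3.23 = 81.86 m/s
final state: V = 81.86 m/s, rpm = 3855 → n = rpm/60 = 64.250000 rev/s
target J* = 1.6184; solve J* = V/(n·D) for n: n = V/(J*·D) = 81.86/(1.6184 × 3.085) = 16.395728 rev/s
rpm = 60·n = 983.743674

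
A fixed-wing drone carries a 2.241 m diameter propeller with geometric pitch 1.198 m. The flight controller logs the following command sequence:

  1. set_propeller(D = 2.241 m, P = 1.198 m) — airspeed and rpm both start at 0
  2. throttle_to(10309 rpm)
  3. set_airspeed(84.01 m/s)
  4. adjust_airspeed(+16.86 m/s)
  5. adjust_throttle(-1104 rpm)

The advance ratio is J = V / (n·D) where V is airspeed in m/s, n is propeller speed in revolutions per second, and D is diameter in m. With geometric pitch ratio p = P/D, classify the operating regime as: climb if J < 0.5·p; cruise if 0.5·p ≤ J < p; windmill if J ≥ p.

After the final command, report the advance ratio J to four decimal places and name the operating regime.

set_propeller: D = 2.241 m, P = 1.198 m (p = P/D = 0.534583); state ← (V=0, rpm=0)
throttle_to(10309): rpm ← 10309
set_airspeed(84.01): V ← 84.01 m/s
adjust_airspeed(+16.86): V ← 84.01 +16.86 = 100.87 m/s
adjust_throttle(-1104): rpm ← 10309 -1104 = 9205
final state: V = 100.87 m/s, rpm = 9205 → n = rpm/60 = 153.416667 rev/s
J = V / (n·D) = 100.87 / (153.416667 × 2.241) = 0.293392
regime bands: climb J<0.2673 | cruise [0.2673, 0.5346) | windmill J≥0.5346
J = 0.2934 → cruise

J = 0.2934, regime = cruise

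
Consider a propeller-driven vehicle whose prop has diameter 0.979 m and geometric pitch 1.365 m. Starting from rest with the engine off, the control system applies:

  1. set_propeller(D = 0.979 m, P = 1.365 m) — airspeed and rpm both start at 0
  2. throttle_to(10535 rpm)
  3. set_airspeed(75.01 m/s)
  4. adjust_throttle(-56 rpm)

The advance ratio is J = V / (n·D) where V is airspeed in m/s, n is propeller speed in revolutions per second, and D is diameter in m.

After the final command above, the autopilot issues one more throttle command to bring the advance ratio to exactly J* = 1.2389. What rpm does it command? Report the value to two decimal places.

set_propeller: D = 0.979 m, P = 1.365 m (p = P/D = 1.394280); state ← (V=0, rpm=0)
throttle_to(10535): rpm ← 10535
set_airspeed(75.01): V ← 75.01 m/s
adjust_throttle(-56): rpm ← 10535 -56 = 10479
final state: V = 75.01 m/s, rpm = 10479 → n = rpm/60 = 174.650000 rev/s
target J* = 1.2389; solve J* = V/(n·D) for n: n = V/(J*·D) = 75.01/(1.2389 × 0.979) = 61.844377 rev/s
rpm = 60·n = 3710.662635

rpm = 3710.66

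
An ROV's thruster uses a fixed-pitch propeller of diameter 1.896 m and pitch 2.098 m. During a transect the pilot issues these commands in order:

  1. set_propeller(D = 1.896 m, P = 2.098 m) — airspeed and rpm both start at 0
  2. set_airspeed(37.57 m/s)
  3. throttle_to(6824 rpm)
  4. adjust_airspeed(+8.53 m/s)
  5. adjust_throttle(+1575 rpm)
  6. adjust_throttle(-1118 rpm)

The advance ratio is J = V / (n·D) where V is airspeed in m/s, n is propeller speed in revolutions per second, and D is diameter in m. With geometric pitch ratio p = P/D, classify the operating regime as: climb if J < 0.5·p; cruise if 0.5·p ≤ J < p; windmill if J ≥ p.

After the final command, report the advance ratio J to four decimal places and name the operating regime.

J = 0.2004, regime = climb

set_propeller: D = 1.896 m, P = 2.098 m (p = P/D = 1.106540); state ← (V=0, rpm=0)
set_airspeed(37.57): V ← 37.57 m/s
throttle_to(6824): rpm ← 6824
adjust_airspeed(+8.53): V ← 37.57 +8.53 = 46.1 m/s
adjust_throttle(+1575): rpm ← 6824 +1575 = 8399
adjust_throttle(-1118): rpm ← 8399 -1118 = 7281
final state: V = 46.1 m/s, rpm = 7281 → n = rpm/60 = 121.350000 rev/s
J = V / (n·D) = 46.1 / (121.350000 × 1.896) = 0.200365
regime bands: climb J<0.5533 | cruise [0.5533, 1.1065) | windmill J≥1.1065
J = 0.2004 → climb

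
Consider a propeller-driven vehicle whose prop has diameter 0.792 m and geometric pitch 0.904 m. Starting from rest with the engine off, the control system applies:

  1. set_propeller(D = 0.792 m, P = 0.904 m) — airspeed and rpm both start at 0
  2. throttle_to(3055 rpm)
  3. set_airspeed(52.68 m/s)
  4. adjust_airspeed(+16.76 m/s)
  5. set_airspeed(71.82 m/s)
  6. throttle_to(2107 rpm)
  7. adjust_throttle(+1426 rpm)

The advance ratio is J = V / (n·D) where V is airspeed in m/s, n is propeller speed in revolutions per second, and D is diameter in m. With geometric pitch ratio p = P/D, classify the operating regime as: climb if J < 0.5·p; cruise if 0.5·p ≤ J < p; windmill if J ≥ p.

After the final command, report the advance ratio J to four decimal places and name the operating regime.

set_propeller: D = 0.792 m, P = 0.904 m (p = P/D = 1.141414); state ← (V=0, rpm=0)
throttle_to(3055): rpm ← 3055
set_airspeed(52.68): V ← 52.68 m/s
adjust_airspeed(+16.76): V ← 52.68 +16.76 = 69.44 m/s
set_airspeed(71.82): V ← 71.82 m/s
throttle_to(2107): rpm ← 2107
adjust_throttle(+1426): rpm ← 2107 +1426 = 3533
final state: V = 71.82 m/s, rpm = 3533 → n = rpm/60 = 58.883333 rev/s
J = V / (n·D) = 71.82 / (58.883333 × 0.792) = 1.540025
regime bands: climb J<0.5707 | cruise [0.5707, 1.1414) | windmill J≥1.1414
J = 1.5400 → windmill

J = 1.5400, regime = windmill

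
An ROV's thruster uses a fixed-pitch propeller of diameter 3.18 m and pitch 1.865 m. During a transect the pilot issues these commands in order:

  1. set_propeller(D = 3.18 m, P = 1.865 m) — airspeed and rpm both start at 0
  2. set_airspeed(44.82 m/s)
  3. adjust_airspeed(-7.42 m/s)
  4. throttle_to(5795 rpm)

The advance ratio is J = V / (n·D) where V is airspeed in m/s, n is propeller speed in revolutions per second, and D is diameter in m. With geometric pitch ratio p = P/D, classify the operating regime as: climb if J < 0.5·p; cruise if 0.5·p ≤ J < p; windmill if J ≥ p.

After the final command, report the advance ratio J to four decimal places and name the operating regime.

set_propeller: D = 3.18 m, P = 1.865 m (p = P/D = 0.586478); state ← (V=0, rpm=0)
set_airspeed(44.82): V ← 44.82 m/s
adjust_airspeed(-7.42): V ← 44.82 -7.42 = 37.4 m/s
throttle_to(5795): rpm ← 5795
final state: V = 37.4 m/s, rpm = 5795 → n = rpm/60 = 96.583333 rev/s
J = V / (n·D) = 37.4 / (96.583333 × 3.18) = 0.121771
regime bands: climb J<0.2932 | cruise [0.2932, 0.5865) | windmill J≥0.5865
J = 0.1218 → climb

J = 0.1218, regime = climb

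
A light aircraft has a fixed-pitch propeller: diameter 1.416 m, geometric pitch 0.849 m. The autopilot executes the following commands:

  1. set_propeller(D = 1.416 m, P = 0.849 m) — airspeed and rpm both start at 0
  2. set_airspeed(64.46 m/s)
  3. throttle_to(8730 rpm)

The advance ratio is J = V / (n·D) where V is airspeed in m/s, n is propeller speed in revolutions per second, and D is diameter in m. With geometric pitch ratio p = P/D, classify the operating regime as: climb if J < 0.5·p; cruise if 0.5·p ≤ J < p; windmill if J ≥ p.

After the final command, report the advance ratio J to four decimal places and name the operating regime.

set_propeller: D = 1.416 m, P = 0.849 m (p = P/D = 0.599576); state ← (V=0, rpm=0)
set_airspeed(64.46): V ← 64.46 m/s
throttle_to(8730): rpm ← 8730
final state: V = 64.46 m/s, rpm = 8730 → n = rpm/60 = 145.500000 rev/s
J = V / (n·D) = 64.46 / (145.500000 × 1.416) = 0.312870
regime bands: climb J<0.2998 | cruise [0.2998, 0.5996) | windmill J≥0.5996
J = 0.3129 → cruise

J = 0.3129, regime = cruise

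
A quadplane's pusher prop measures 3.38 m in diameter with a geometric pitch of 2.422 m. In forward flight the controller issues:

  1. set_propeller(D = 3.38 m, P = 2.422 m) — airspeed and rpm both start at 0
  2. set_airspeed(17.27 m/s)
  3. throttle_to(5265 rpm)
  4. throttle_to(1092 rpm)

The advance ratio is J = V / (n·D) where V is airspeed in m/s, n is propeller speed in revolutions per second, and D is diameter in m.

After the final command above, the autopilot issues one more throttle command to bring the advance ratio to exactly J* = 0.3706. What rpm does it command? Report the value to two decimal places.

set_propeller: D = 3.38 m, P = 2.422 m (p = P/D = 0.716568); state ← (V=0, rpm=0)
set_airspeed(17.27): V ← 17.27 m/s
throttle_to(5265): rpm ← 5265
throttle_to(1092): rpm ← 1092
final state: V = 17.27 m/s, rpm = 1092 → n = rpm/60 = 18.200000 rev/s
target J* = 0.3706; solve J* = V/(n·D) for n: n = V/(J*·D) = 17.27/(0.3706 × 3.38) = 13.787014 rev/s
rpm = 60·n = 827.220851

rpm = 827.22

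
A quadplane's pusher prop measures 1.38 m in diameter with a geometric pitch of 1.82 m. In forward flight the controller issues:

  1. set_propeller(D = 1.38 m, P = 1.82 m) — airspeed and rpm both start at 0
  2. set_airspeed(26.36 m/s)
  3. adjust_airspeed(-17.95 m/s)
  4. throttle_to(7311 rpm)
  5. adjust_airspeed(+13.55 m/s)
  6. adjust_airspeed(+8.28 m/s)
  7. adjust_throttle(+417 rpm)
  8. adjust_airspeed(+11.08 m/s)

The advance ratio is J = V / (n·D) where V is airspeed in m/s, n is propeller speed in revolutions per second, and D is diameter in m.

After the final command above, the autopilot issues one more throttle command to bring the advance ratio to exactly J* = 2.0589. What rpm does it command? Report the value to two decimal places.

rpm = 872.56

set_propeller: D = 1.38 m, P = 1.82 m (p = P/D = 1.318841); state ← (V=0, rpm=0)
set_airspeed(26.36): V ← 26.36 m/s
adjust_airspeed(-17.95): V ← 26.36 -17.95 = 8.41 m/s
throttle_to(7311): rpm ← 7311
adjust_airspeed(+13.55): V ← 8.41 +13.55 = 21.96 m/s
adjust_airspeed(+8.28): V ← 21.96 +8.28 = 30.24 m/s
adjust_throttle(+417): rpm ← 7311 +417 = 7728
adjust_airspeed(+11.08): V ← 30.24 +11.08 = 41.32 m/s
final state: V = 41.32 m/s, rpm = 7728 → n = rpm/60 = 128.800000 rev/s
target J* = 2.0589; solve J* = V/(n·D) for n: n = V/(J*·D) = 41.32/(2.0589 × 1.38) = 14.542731 rev/s
rpm = 60·n = 872.563864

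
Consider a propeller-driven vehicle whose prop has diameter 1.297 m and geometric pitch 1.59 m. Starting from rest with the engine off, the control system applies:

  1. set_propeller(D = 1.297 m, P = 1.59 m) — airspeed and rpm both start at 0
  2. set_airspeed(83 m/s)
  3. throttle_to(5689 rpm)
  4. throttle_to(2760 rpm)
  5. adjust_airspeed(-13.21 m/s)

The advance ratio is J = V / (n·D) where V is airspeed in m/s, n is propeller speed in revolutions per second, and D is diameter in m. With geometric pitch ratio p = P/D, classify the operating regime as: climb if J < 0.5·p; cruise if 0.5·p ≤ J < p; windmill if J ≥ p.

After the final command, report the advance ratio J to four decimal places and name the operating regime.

set_propeller: D = 1.297 m, P = 1.59 m (p = P/D = 1.225906); state ← (V=0, rpm=0)
set_airspeed(83): V ← 83 m/s
throttle_to(5689): rpm ← 5689
throttle_to(2760): rpm ← 2760
adjust_airspeed(-13.21): V ← 83 -13.21 = 69.79 m/s
final state: V = 69.79 m/s, rpm = 2760 → n = rpm/60 = 46.000000 rev/s
J = V / (n·D) = 69.79 / (46.000000 × 1.297) = 1.169756
regime bands: climb J<0.6130 | cruise [0.6130, 1.2259) | windmill J≥1.2259
J = 1.1698 → cruise

J = 1.1698, regime = cruise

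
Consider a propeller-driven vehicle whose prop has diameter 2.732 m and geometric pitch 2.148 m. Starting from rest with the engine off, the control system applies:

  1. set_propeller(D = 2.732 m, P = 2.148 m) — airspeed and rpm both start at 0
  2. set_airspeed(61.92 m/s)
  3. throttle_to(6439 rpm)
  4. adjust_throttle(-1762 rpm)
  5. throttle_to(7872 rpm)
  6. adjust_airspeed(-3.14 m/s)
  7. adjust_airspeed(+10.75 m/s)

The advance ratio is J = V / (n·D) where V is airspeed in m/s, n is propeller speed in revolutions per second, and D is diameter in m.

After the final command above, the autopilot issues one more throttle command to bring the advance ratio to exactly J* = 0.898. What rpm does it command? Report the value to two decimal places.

set_propeller: D = 2.732 m, P = 2.148 m (p = P/D = 0.786237); state ← (V=0, rpm=0)
set_airspeed(61.92): V ← 61.92 m/s
throttle_to(6439): rpm ← 6439
adjust_throttle(-1762): rpm ← 6439 -1762 = 4677
throttle_to(7872): rpm ← 7872
adjust_airspeed(-3.14): V ← 61.92 -3.14 = 58.78 m/s
adjust_airspeed(+10.75): V ← 58.78 +10.75 = 69.53 m/s
final state: V = 69.53 m/s, rpm = 7872 → n = rpm/60 = 131.200000 rev/s
target J* = 0.898; solve J* = V/(n·D) for n: n = V/(J*·D) = 69.53/(0.898 × 2.732) = 28.341002 rev/s
rpm = 60·n = 1700.460108

rpm = 1700.46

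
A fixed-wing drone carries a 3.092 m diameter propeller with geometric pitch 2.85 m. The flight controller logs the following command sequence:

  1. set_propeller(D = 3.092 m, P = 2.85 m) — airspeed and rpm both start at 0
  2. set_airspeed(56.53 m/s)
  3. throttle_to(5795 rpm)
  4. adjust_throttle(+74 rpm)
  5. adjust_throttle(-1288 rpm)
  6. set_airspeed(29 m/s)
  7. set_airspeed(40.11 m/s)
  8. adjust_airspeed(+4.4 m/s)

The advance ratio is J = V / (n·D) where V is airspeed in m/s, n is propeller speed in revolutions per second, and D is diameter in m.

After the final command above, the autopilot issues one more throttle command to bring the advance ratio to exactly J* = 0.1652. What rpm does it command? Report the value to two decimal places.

rpm = 5228.29

set_propeller: D = 3.092 m, P = 2.85 m (p = P/D = 0.921734); state ← (V=0, rpm=0)
set_airspeed(56.53): V ← 56.53 m/s
throttle_to(5795): rpm ← 5795
adjust_throttle(+74): rpm ← 5795 +74 = 5869
adjust_throttle(-1288): rpm ← 5869 -1288 = 4581
set_airspeed(29): V ← 29 m/s
set_airspeed(40.11): V ← 40.11 m/s
adjust_airspeed(+4.4): V ← 40.11 +4.4 = 44.51 m/s
final state: V = 44.51 m/s, rpm = 4581 → n = rpm/60 = 76.350000 rev/s
target J* = 0.1652; solve J* = V/(n·D) for n: n = V/(J*·D) = 44.51/(0.1652 × 3.092) = 87.138096 rev/s
rpm = 60·n = 5228.285758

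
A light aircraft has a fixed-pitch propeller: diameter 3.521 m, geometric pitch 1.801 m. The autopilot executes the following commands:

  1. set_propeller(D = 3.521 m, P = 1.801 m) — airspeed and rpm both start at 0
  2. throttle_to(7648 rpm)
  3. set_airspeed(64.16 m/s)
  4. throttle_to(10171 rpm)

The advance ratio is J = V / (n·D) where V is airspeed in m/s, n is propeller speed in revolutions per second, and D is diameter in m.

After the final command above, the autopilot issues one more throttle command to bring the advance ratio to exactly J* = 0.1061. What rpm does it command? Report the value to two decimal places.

rpm = 10304.67

set_propeller: D = 3.521 m, P = 1.801 m (p = P/D = 0.511502); state ← (V=0, rpm=0)
throttle_to(7648): rpm ← 7648
set_airspeed(64.16): V ← 64.16 m/s
throttle_to(10171): rpm ← 10171
final state: V = 64.16 m/s, rpm = 10171 → n = rpm/60 = 169.516667 rev/s
target J* = 0.1061; solve J* = V/(n·D) for n: n = V/(J*·D) = 64.16/(0.1061 × 3.521) = 171.744543 rev/s
rpm = 60·n = 10304.672570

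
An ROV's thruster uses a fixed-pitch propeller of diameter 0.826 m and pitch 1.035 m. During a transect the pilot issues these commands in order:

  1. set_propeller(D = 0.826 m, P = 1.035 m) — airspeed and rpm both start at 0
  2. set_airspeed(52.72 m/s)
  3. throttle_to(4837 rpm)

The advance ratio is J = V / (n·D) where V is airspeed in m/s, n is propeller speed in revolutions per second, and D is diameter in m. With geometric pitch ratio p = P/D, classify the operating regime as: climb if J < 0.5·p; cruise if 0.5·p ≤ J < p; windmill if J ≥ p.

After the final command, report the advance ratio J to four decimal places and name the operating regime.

J = 0.7917, regime = cruise

set_propeller: D = 0.826 m, P = 1.035 m (p = P/D = 1.253027); state ← (V=0, rpm=0)
set_airspeed(52.72): V ← 52.72 m/s
throttle_to(4837): rpm ← 4837
final state: V = 52.72 m/s, rpm = 4837 → n = rpm/60 = 80.616667 rev/s
J = V / (n·D) = 52.72 / (80.616667 × 0.826) = 0.791718
regime bands: climb J<0.6265 | cruise [0.6265, 1.2530) | windmill J≥1.2530
J = 0.7917 → cruise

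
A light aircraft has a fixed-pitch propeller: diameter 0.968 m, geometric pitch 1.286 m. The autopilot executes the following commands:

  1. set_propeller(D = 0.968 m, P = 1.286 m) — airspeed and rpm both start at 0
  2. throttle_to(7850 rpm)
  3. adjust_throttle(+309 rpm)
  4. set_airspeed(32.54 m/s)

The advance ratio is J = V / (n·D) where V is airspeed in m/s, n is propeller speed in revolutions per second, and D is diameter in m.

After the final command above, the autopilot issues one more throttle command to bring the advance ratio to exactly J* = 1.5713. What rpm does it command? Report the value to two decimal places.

set_propeller: D = 0.968 m, P = 1.286 m (p = P/D = 1.328512); state ← (V=0, rpm=0)
throttle_to(7850): rpm ← 7850
adjust_throttle(+309): rpm ← 7850 +309 = 8159
set_airspeed(32.54): V ← 32.54 m/s
final state: V = 32.54 m/s, rpm = 8159 → n = rpm/60 = 135.983333 rev/s
target J* = 1.5713; solve J* = V/(n·D) for n: n = V/(J*·D) = 32.54/(1.5713 × 0.968) = 21.393561 rev/s
rpm = 60·n = 1283.613663

rpm = 1283.61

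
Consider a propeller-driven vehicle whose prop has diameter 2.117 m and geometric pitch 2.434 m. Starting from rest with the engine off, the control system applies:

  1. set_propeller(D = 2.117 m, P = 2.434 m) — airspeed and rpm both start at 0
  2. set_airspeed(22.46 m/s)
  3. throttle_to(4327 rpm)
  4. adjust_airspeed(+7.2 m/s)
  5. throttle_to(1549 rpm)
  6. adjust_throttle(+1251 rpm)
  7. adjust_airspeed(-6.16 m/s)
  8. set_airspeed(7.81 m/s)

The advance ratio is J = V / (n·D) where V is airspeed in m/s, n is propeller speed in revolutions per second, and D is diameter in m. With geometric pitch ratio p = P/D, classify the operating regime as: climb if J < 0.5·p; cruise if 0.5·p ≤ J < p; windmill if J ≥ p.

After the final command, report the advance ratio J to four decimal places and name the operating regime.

set_propeller: D = 2.117 m, P = 2.434 m (p = P/D = 1.149740); state ← (V=0, rpm=0)
set_airspeed(22.46): V ← 22.46 m/s
throttle_to(4327): rpm ← 4327
adjust_airspeed(+7.2): V ← 22.46 +7.2 = 29.66 m/s
throttle_to(1549): rpm ← 1549
adjust_throttle(+1251): rpm ← 1549 +1251 = 2800
adjust_airspeed(-6.16): V ← 29.66 -6.16 = 23.5 m/s
set_airspeed(7.81): V ← 7.81 m/s
final state: V = 7.81 m/s, rpm = 2800 → n = rpm/60 = 46.666667 rev/s
J = V / (n·D) = 7.81 / (46.666667 × 2.117) = 0.079054
regime bands: climb J<0.5749 | cruise [0.5749, 1.1497) | windmill J≥1.1497
J = 0.0791 → climb

J = 0.0791, regime = climb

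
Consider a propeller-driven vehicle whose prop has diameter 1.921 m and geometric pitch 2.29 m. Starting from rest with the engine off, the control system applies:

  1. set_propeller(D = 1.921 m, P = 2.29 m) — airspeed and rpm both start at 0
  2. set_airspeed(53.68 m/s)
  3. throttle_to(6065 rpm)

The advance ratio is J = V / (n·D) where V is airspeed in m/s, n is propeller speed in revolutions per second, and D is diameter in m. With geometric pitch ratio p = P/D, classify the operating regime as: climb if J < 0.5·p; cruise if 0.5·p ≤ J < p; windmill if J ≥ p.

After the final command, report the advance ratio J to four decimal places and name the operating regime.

set_propeller: D = 1.921 m, P = 2.29 m (p = P/D = 1.192087); state ← (V=0, rpm=0)
set_airspeed(53.68): V ← 53.68 m/s
throttle_to(6065): rpm ← 6065
final state: V = 53.68 m/s, rpm = 6065 → n = rpm/60 = 101.083333 rev/s
J = V / (n·D) = 53.68 / (101.083333 × 1.921) = 0.276443
regime bands: climb J<0.5960 | cruise [0.5960, 1.1921) | windmill J≥1.1921
J = 0.2764 → climb

J = 0.2764, regime = climb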